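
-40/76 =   -  10/19=- 0.53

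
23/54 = 23/54 = 0.43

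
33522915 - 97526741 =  - 64003826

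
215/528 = 215/528 = 0.41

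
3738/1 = 3738 = 3738.00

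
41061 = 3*13687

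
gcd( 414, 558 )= 18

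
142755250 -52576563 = 90178687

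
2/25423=2/25423 = 0.00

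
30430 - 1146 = 29284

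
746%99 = 53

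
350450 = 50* 7009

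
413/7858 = 413/7858 =0.05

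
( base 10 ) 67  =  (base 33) 21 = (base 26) 2F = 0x43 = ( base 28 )2B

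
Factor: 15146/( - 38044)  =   - 2^( - 1)*7573^1*9511^ ( - 1) = - 7573/19022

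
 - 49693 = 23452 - 73145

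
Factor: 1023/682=3/2 = 2^( - 1)*3^1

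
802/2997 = 802/2997 = 0.27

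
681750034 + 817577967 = 1499328001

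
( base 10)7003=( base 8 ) 15533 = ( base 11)5297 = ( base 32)6qr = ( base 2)1101101011011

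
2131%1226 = 905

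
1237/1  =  1237 = 1237.00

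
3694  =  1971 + 1723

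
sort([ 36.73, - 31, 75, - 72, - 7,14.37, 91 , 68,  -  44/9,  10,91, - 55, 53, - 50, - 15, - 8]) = [ - 72, - 55, - 50, - 31, - 15, - 8,-7,-44/9,10,14.37,36.73, 53,68, 75, 91, 91] 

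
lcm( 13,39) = 39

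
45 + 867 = 912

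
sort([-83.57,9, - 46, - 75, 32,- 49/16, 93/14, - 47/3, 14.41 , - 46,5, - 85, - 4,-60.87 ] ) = [ - 85,-83.57, - 75,- 60.87,  -  46,-46,  -  47/3, - 4,-49/16,5, 93/14, 9,14.41,32 ]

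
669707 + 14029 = 683736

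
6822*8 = 54576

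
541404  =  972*557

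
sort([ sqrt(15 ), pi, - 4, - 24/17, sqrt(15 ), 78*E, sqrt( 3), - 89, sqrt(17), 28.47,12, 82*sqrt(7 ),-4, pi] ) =[ - 89, - 4, - 4, - 24/17, sqrt(3 ), pi, pi , sqrt ( 15), sqrt( 15) , sqrt( 17), 12, 28.47,  78*E,82*sqrt(7)] 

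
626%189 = 59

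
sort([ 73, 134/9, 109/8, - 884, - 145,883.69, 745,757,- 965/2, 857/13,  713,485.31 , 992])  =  [ -884,-965/2, - 145, 109/8,134/9,857/13,73,  485.31,713, 745, 757 , 883.69,992] 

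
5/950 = 1/190 = 0.01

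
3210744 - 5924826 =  - 2714082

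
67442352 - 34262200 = 33180152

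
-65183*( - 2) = 130366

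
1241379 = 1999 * 621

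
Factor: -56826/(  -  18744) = 861/284 = 2^(-2 )*3^1*7^1*41^1*71^( - 1 )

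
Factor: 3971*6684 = 26542164 = 2^2*3^1 * 11^1*19^2*557^1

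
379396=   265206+114190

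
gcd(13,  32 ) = 1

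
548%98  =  58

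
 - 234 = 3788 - 4022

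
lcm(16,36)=144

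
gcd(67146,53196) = 186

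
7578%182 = 116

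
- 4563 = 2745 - 7308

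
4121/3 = 1373+2/3 = 1373.67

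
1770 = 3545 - 1775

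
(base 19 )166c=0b10001110111111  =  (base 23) H6K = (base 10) 9151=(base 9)13487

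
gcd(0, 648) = 648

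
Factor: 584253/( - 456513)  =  - 3^3 *19^ (-1 ) * 7213^1 * 8009^( - 1) = -194751/152171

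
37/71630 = 37/71630 = 0.00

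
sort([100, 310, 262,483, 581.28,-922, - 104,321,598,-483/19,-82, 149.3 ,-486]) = [ - 922, - 486,-104, - 82, - 483/19,100, 149.3, 262,310, 321,483,  581.28, 598]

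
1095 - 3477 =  - 2382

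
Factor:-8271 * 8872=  - 2^3 *3^2*919^1*1109^1 =- 73380312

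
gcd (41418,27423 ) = 9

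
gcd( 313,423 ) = 1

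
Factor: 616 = 2^3*7^1*11^1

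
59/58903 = 59/58903 = 0.00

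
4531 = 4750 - 219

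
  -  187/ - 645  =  187/645 = 0.29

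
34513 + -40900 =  - 6387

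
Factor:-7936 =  -2^8*31^1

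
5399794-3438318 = 1961476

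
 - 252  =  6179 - 6431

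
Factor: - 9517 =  - 31^1*307^1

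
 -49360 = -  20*2468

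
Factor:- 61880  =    -  2^3*5^1 * 7^1*13^1*17^1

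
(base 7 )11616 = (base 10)3051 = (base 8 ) 5753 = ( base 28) 3OR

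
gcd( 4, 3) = 1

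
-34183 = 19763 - 53946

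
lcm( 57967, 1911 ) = 173901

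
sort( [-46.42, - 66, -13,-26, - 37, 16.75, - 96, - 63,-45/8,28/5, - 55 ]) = [-96, - 66, - 63 ,- 55, - 46.42, - 37,-26,-13, - 45/8, 28/5, 16.75] 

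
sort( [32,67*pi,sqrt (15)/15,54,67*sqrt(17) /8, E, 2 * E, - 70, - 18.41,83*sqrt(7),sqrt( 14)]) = [ - 70,  -  18.41, sqrt(15)/15,  E,sqrt(14) , 2 * E, 32, 67*sqrt( 17)/8,54,67*pi,83 * sqrt (7) ]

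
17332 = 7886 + 9446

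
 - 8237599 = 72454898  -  80692497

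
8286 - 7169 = 1117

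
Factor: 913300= 2^2*5^2*9133^1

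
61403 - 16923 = 44480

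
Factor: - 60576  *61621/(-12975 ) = 2^5 * 5^ (-2)*7^1*173^(-1 )*631^1*8803^1 = 1244251232/4325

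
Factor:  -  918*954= -875772 = - 2^2*3^5*17^1*53^1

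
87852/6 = 14642 = 14642.00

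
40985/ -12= -40985/12 = -  3415.42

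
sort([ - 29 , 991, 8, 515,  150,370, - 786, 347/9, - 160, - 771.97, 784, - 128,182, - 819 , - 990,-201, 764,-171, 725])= [ - 990, - 819, - 786, - 771.97, - 201, - 171, - 160, - 128 , - 29,8, 347/9, 150,182,370, 515, 725,764, 784, 991] 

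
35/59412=35/59412= 0.00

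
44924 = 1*44924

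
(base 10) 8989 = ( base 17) 1e1d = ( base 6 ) 105341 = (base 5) 241424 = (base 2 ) 10001100011101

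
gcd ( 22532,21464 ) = 4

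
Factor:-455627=  -  455627^1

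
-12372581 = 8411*( - 1471)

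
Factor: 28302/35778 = 53^1*67^( - 1 ) = 53/67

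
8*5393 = 43144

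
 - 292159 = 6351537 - 6643696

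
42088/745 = 56+368/745  =  56.49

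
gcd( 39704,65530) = 2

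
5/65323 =5/65323 = 0.00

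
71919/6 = 11986 + 1/2 = 11986.50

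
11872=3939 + 7933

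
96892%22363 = 7440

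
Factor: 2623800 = 2^3 * 3^1 * 5^2*4373^1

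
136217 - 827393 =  - 691176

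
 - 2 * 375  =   - 750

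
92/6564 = 23/1641 = 0.01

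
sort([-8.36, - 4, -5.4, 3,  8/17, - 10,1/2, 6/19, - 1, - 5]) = [ - 10,-8.36,  -  5.4, - 5, - 4, - 1, 6/19,8/17,1/2, 3] 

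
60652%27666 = 5320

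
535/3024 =535/3024 =0.18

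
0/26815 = 0= 0.00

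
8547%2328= 1563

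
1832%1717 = 115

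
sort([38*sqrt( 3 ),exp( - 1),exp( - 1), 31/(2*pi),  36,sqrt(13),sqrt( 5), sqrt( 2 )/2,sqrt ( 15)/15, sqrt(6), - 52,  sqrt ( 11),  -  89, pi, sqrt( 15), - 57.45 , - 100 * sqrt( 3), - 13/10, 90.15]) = [-100*sqrt ( 3), - 89, - 57.45 , - 52,  -  13/10, sqrt( 15) /15, exp( - 1),exp( -1) , sqrt( 2 ) /2, sqrt( 5), sqrt (6 ),pi,sqrt (11) , sqrt(13 ), sqrt( 15 ),31/( 2*pi ), 36, 38*sqrt( 3), 90.15 ]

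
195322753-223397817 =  - 28075064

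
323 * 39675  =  12815025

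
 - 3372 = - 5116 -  - 1744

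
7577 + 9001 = 16578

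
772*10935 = 8441820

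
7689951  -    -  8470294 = 16160245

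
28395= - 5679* ( - 5 ) 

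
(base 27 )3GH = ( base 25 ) 45b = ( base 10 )2636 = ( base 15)BAB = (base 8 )5114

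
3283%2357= 926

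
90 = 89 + 1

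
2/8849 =2/8849 = 0.00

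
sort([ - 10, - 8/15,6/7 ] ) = [ - 10, - 8/15,6/7]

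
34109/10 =3410 + 9/10= 3410.90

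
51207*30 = 1536210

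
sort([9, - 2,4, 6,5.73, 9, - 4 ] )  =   [-4,- 2, 4 , 5.73, 6,9,  9 ]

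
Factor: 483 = 3^1*7^1 * 23^1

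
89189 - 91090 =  - 1901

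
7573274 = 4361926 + 3211348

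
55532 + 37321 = 92853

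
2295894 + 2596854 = 4892748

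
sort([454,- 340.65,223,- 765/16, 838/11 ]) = [ - 340.65, -765/16,838/11, 223,454]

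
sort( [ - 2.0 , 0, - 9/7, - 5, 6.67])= [-5, - 2.0, - 9/7, 0,6.67]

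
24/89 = 24/89 = 0.27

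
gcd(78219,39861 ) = 9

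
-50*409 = -20450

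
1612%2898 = 1612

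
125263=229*547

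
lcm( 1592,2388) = 4776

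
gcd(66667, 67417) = 1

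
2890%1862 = 1028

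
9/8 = 1 + 1/8 = 1.12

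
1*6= 6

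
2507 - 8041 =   -  5534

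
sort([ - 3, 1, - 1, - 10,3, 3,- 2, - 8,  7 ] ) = [ - 10, - 8,- 3, - 2, - 1,1, 3, 3, 7 ] 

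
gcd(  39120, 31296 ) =7824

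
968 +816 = 1784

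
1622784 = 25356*64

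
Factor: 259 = 7^1*37^1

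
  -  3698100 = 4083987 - 7782087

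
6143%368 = 255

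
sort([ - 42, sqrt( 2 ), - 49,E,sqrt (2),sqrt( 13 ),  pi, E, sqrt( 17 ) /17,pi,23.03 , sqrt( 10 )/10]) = [ - 49, - 42,sqrt(17 )/17, sqrt( 10) /10,sqrt( 2 ), sqrt(2), E,E,pi,pi,sqrt(13 ), 23.03 ] 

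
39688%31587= 8101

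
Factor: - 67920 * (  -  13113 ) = 890634960 = 2^4*3^3*5^1 *31^1 * 47^1*283^1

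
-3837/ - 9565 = 3837/9565= 0.40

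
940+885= 1825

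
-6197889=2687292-8885181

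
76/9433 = 76/9433 = 0.01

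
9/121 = 9/121=0.07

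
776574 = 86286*9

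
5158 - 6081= - 923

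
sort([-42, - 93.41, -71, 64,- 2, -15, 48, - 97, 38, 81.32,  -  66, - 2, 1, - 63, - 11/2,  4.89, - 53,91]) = [ - 97, - 93.41,  -  71, - 66, -63,-53,  -  42, - 15,-11/2,-2 ,-2, 1, 4.89, 38 , 48,64,81.32,91]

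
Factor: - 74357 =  - 74357^1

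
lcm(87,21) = 609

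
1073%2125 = 1073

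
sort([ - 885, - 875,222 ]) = [ - 885, - 875, 222 ]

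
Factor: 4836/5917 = 2^2*3^1*13^1 * 31^1  *61^( - 1)*97^( - 1) 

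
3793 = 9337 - 5544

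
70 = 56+14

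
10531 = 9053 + 1478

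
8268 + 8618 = 16886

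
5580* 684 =3816720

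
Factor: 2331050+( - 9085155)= - 5^1*79^1*17099^1 = -6754105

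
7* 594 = 4158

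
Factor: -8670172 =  - 2^2 * 7^1*23^1 * 13463^1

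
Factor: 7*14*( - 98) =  - 9604 = -2^2*7^4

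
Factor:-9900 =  - 2^2*3^2*5^2*11^1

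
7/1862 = 1/266 = 0.00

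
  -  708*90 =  - 63720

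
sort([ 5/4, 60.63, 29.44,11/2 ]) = [ 5/4,  11/2,29.44,  60.63]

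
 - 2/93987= -2/93987=- 0.00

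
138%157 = 138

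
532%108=100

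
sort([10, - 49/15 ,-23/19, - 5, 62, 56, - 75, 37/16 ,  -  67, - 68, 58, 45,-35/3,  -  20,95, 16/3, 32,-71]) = [ - 75, - 71, - 68, - 67 ,- 20,-35/3,  -  5, - 49/15, - 23/19, 37/16,16/3,  10, 32, 45,56,58, 62,95 ] 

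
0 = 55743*0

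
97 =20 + 77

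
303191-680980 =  - 377789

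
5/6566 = 5/6566 = 0.00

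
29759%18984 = 10775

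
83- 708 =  - 625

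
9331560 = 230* 40572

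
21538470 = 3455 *6234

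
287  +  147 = 434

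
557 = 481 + 76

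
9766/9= 9766/9 = 1085.11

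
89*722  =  64258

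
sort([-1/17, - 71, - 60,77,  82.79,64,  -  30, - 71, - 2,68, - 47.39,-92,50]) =[ - 92, -71,  -  71,  -  60, - 47.39, - 30, - 2 , - 1/17,50,64,68,  77, 82.79 ] 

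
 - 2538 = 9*( - 282)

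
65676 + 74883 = 140559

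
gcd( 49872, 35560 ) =8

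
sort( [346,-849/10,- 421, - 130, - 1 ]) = [ - 421,-130, - 849/10, - 1,346 ]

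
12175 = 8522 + 3653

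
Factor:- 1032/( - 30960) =1/30 = 2^( - 1) * 3^( - 1)*5^( - 1)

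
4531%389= 252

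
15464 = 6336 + 9128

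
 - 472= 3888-4360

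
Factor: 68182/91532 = 73/98 = 2^( - 1 )*7^( - 2)*73^1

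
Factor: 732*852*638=2^5 * 3^2*11^1*29^1*61^1*71^1 = 397897632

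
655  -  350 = 305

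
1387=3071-1684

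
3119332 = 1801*1732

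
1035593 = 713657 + 321936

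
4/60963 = 4/60963 = 0.00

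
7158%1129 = 384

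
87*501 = 43587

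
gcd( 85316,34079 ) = 1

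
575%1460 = 575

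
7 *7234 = 50638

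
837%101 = 29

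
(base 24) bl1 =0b1101010111001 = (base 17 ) 16B7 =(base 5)204331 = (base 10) 6841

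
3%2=1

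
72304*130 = 9399520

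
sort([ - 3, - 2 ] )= [ - 3, - 2 ]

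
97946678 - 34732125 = 63214553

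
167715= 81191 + 86524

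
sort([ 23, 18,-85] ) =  [ - 85,18, 23] 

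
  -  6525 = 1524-8049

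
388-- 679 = 1067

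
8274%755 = 724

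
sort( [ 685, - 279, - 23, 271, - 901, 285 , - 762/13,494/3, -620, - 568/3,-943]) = [  -  943, - 901, -620, - 279, - 568/3,-762/13, - 23,494/3, 271, 285,685 ]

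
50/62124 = 25/31062 = 0.00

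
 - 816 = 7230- 8046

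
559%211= 137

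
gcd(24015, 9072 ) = 3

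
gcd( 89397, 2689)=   1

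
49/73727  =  49/73727 = 0.00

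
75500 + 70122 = 145622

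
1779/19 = 1779/19 = 93.63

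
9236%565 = 196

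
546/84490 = 39/6035 = 0.01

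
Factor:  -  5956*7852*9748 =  - 455879958976 = -  2^6* 13^1* 151^1*1489^1*2437^1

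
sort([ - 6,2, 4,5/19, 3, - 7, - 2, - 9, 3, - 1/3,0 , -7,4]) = [  -  9, - 7, - 7 ,- 6, - 2,  -  1/3, 0,5/19 , 2,  3, 3,  4, 4]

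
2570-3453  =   - 883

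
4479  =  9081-4602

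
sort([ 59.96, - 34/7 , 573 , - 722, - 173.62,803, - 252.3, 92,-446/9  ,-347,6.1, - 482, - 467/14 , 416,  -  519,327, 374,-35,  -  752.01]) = [  -  752.01, - 722 , - 519,  -  482,-347, - 252.3, - 173.62,-446/9, - 35,-467/14,-34/7, 6.1, 59.96, 92,327, 374, 416, 573, 803 ]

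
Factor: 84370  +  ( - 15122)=2^7 * 541^1 = 69248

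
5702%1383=170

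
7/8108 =7/8108 = 0.00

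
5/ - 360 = -1/72 = - 0.01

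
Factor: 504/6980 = 126/1745 =2^1*3^2*5^(-1)*7^1 * 349^( - 1)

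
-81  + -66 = -147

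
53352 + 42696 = 96048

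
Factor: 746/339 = 2^1*3^( - 1) * 113^( - 1)*373^1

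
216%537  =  216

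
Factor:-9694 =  - 2^1* 37^1 * 131^1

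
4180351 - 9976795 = -5796444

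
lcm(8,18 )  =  72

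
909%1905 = 909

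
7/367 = 7/367 = 0.02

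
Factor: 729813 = 3^1 * 7^1*23^1*1511^1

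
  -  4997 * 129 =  - 644613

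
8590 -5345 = 3245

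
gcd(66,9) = 3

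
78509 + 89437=167946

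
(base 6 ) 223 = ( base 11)7A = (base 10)87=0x57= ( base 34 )2j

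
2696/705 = 3+581/705 = 3.82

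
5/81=5/81 = 0.06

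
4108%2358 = 1750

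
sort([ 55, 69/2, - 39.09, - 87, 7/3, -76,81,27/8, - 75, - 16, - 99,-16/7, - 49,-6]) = [ - 99, - 87, - 76,  -  75,- 49, - 39.09, - 16, - 6,-16/7,  7/3, 27/8, 69/2, 55, 81]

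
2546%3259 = 2546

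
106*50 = 5300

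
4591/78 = 58+ 67/78 = 58.86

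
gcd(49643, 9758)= 1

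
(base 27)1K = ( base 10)47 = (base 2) 101111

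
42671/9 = 42671/9 = 4741.22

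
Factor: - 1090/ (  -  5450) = 1/5 = 5^( - 1 ) 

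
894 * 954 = 852876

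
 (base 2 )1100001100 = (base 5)11110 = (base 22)1DA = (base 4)30030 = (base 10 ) 780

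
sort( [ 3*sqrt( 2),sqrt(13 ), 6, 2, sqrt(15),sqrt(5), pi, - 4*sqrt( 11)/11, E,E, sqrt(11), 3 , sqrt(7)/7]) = [ - 4*sqrt ( 11)/11 , sqrt( 7 )/7 , 2, sqrt( 5) , E,E,3,pi, sqrt( 11),sqrt ( 13 ), sqrt( 15), 3 * sqrt ( 2), 6]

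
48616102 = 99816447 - 51200345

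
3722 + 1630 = 5352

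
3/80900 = 3/80900 = 0.00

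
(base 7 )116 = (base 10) 62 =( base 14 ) 46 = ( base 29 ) 24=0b111110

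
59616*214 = 12757824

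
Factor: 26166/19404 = 89/66= 2^(-1)*3^( -1)*11^( - 1 ) * 89^1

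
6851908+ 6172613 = 13024521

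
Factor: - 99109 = -99109^1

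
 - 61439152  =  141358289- 202797441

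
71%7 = 1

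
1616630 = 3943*410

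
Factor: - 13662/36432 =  - 3/8 = - 2^( - 3)*3^1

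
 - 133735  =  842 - 134577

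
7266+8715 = 15981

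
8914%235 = 219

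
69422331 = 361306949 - 291884618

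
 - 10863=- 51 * 213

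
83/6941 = 83/6941 = 0.01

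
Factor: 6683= 41^1*163^1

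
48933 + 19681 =68614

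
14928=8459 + 6469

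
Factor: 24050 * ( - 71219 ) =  - 2^1*5^2*13^1*37^1*229^1*311^1 = -  1712816950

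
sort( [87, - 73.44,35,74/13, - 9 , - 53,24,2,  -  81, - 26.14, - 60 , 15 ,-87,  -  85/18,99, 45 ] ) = [  -  87, - 81, - 73.44, - 60 , - 53, - 26.14 , -9, - 85/18,2 , 74/13, 15,24, 35,  45 , 87, 99 ]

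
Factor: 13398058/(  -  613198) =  - 6699029/306599=- 29^1  *  79^(-1 ) * 3881^(-1)*231001^1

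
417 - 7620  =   - 7203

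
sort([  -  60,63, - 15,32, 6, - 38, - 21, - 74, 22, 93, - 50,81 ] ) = [ - 74, - 60,  -  50, - 38,  -  21, - 15, 6, 22, 32,63, 81,93 ] 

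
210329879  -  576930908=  - 366601029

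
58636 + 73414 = 132050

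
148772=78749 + 70023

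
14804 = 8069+6735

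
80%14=10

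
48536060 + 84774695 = 133310755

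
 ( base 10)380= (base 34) B6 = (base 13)233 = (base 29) d3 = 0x17c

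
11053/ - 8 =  - 1382+3/8 = - 1381.62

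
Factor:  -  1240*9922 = - 2^4 * 5^1*11^2*31^1*41^1 = - 12303280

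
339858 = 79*4302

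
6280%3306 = 2974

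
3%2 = 1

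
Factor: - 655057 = - 13^1*41^1*1229^1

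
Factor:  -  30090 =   -  2^1*3^1*5^1*17^1*59^1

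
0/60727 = 0 = 0.00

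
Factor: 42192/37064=2^1 * 3^2*41^ ( - 1)*113^ (-1 )*293^1 =5274/4633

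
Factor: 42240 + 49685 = 91925 =5^2*3677^1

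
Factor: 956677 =937^1*1021^1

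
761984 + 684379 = 1446363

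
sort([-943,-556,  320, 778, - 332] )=[ - 943 , - 556,-332,320,778]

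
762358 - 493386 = 268972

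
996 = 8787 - 7791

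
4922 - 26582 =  - 21660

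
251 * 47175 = 11840925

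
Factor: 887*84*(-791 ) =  - 2^2 * 3^1*7^2 *113^1*887^1 = - 58935828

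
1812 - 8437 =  - 6625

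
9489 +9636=19125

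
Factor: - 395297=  -7^1*149^1*379^1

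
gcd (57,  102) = 3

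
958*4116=3943128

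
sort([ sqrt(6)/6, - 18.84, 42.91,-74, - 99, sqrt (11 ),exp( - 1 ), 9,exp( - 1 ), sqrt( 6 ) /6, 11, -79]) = [ -99, - 79, - 74,  -  18.84,exp( - 1 ),exp( - 1 ), sqrt(6)/6, sqrt(6 ) /6,sqrt( 11), 9,11,42.91]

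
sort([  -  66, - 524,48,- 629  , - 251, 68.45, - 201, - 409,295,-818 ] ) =[ - 818, - 629, - 524, - 409, - 251 , - 201 ,- 66,48 , 68.45 , 295] 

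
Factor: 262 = 2^1*131^1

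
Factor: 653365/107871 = 3^( - 1)*5^1*41^( - 1)*149^1 = 745/123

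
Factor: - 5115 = -3^1*5^1*11^1*31^1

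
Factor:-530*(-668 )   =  354040=2^3 * 5^1*53^1*167^1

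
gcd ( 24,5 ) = 1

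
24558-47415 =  - 22857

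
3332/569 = 5 + 487/569 = 5.86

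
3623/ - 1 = - 3623+0/1 = - 3623.00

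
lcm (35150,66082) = 1652050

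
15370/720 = 1537/72 = 21.35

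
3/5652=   1/1884 =0.00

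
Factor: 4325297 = 503^1*8599^1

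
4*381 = 1524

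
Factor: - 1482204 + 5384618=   2^1*29^1*61^1*1103^1 = 3902414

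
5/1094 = 5/1094 = 0.00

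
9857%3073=638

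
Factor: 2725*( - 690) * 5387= - 10128906750 = -2^1*3^1*5^3 * 23^1*109^1*5387^1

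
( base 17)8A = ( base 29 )51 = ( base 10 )146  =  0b10010010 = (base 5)1041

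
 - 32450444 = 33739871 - 66190315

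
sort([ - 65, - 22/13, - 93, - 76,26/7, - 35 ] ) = [ - 93, - 76,-65, - 35, - 22/13,  26/7]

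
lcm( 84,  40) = 840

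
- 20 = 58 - 78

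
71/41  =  1 + 30/41 = 1.73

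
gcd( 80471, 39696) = 1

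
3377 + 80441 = 83818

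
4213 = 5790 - 1577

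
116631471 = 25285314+91346157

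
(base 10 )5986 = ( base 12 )356a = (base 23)b76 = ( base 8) 13542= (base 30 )6jg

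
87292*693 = 60493356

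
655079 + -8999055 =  - 8343976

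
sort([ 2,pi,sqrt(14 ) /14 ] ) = [ sqrt( 14)/14, 2 , pi ] 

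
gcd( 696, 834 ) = 6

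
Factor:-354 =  - 2^1*3^1*59^1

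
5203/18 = 5203/18  =  289.06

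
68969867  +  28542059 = 97511926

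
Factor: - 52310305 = -5^1*10462061^1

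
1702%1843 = 1702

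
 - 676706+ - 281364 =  - 958070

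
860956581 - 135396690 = 725559891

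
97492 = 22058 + 75434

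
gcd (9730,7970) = 10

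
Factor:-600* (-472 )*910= 257712000  =  2^7*3^1*5^3 *7^1*13^1*59^1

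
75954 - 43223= 32731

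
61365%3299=1983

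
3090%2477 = 613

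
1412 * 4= 5648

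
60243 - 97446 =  - 37203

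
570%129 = 54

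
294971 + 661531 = 956502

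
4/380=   1/95 =0.01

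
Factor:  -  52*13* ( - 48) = 2^6*3^1 * 13^2 = 32448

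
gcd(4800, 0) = 4800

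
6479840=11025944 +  - 4546104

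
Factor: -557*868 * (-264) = 2^5*3^1 * 7^1*11^1*31^1*557^1 = 127637664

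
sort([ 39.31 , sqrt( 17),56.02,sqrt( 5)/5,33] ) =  [ sqrt(5)/5, sqrt( 17 ),33, 39.31,56.02 ]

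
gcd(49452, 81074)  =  2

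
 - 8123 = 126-8249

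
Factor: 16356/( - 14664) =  - 29/26  =  - 2^( - 1 )*13^(- 1 )*29^1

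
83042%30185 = 22672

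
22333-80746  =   - 58413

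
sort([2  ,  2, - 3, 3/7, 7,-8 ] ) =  [ - 8, - 3, 3/7, 2,  2, 7]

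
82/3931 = 82/3931 = 0.02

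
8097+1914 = 10011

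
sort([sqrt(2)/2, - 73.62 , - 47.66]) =[  -  73.62, - 47.66 , sqrt(2)/2] 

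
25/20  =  5/4 = 1.25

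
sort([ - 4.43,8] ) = [ - 4.43,8 ] 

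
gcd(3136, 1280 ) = 64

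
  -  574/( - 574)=1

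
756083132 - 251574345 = 504508787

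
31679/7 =4525 + 4/7 =4525.57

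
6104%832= 280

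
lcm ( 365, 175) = 12775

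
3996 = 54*74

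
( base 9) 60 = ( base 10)54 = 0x36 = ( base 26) 22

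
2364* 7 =16548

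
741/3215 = 741/3215  =  0.23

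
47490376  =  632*75143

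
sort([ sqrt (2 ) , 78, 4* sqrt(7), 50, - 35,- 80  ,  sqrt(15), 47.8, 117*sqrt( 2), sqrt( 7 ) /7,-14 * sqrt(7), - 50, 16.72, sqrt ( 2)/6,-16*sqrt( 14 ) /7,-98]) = [-98,-80, - 50,-14 * sqrt ( 7) , - 35 ,-16*  sqrt( 14 ) /7, sqrt( 2) /6,sqrt( 7)/7, sqrt ( 2 ), sqrt( 15), 4*sqrt( 7 ), 16.72, 47.8,50  ,  78,  117 * sqrt( 2 )]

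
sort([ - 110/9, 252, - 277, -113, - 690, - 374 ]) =[ - 690, - 374, - 277, - 113, - 110/9 , 252 ]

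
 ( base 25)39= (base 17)4g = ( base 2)1010100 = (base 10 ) 84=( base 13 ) 66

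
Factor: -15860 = -2^2 * 5^1 * 13^1*61^1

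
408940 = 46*8890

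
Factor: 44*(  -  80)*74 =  -2^7*5^1*11^1*37^1 = -260480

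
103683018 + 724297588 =827980606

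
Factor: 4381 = 13^1*337^1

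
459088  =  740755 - 281667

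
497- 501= - 4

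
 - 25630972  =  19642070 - 45273042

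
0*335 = 0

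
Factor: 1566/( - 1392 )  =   - 2^(-3)*3^2=- 9/8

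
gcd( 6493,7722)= 1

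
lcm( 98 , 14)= 98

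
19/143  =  19/143 = 0.13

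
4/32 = 1/8 = 0.12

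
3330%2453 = 877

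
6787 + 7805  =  14592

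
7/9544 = 7/9544 = 0.00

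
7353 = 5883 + 1470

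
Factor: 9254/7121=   2^1*7^1*661^1*7121^( - 1)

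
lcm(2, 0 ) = 0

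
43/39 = 1 + 4/39 = 1.10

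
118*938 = 110684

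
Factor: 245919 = 3^1*81973^1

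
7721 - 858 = 6863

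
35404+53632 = 89036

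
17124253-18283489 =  - 1159236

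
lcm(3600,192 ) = 14400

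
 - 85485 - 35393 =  - 120878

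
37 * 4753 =175861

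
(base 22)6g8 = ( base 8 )6300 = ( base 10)3264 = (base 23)63L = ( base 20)834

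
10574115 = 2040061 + 8534054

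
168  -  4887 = - 4719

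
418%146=126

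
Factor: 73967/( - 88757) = - 4351/5221 = -  19^1*23^( -1)*227^( - 1)*229^1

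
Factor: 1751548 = 2^2*313^1*1399^1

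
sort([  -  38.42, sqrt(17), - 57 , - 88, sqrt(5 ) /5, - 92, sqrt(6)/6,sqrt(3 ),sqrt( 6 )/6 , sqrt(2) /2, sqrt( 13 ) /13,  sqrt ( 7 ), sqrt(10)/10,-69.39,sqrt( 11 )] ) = [ - 92 , - 88, - 69.39 , - 57, - 38.42,sqrt( 13 ) /13,sqrt(10)/10 , sqrt(6 )/6 , sqrt(6)/6 , sqrt( 5 ) /5, sqrt(2)/2,  sqrt(3) , sqrt( 7) , sqrt( 11),sqrt(17) ]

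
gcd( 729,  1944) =243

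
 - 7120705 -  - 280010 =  - 6840695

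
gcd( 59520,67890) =930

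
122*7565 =922930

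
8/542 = 4/271=   0.01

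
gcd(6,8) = 2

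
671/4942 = 671/4942 = 0.14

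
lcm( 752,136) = 12784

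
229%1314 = 229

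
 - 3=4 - 7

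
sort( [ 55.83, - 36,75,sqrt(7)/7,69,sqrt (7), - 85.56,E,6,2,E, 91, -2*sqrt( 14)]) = [ - 85.56,- 36,-2 * sqrt(14 ),sqrt(7) /7, 2,sqrt(7 ),E,E , 6,55.83,69 , 75,91 ]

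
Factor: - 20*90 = -1800=- 2^3*3^2*5^2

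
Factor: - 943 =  - 23^1 * 41^1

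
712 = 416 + 296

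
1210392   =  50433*24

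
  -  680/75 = - 10 + 14/15 = - 9.07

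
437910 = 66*6635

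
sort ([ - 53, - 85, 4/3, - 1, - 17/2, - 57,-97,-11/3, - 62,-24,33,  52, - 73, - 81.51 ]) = [ - 97, - 85, - 81.51, - 73, - 62 , -57 , - 53,-24, - 17/2, - 11/3, - 1,4/3,33,52 ]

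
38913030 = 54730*711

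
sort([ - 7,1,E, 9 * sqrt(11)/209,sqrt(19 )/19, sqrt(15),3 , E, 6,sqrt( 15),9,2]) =[ - 7, 9*sqrt( 11)/209,sqrt( 19 ) /19, 1, 2,E,  E, 3,sqrt(15 ),sqrt(15),6,9]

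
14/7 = 2 = 2.00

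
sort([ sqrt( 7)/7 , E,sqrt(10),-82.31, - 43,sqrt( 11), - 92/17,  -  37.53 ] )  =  [ - 82.31, - 43,- 37.53,-92/17, sqrt (7 ) /7, E,sqrt( 10), sqrt( 11 )]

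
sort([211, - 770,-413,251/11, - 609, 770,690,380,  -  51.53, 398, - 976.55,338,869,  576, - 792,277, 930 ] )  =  [ - 976.55, - 792,  -  770, - 609, - 413, - 51.53,251/11,  211, 277, 338, 380,398, 576,690, 770 , 869, 930] 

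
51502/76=25751/38 = 677.66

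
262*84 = 22008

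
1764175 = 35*50405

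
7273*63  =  458199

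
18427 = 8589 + 9838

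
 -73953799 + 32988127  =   - 40965672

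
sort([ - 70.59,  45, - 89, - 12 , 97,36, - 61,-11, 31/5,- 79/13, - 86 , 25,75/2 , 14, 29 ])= [ - 89,-86, - 70.59, - 61, - 12, - 11 , - 79/13 , 31/5,14, 25, 29,36, 75/2,  45, 97]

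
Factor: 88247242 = 2^1*44123621^1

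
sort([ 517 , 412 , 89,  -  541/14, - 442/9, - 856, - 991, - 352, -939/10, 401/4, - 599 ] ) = [ - 991, -856, - 599, - 352, - 939/10, - 442/9, - 541/14,89,  401/4,412,517 ]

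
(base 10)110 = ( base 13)86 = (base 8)156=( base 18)62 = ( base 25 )4a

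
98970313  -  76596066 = 22374247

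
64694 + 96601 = 161295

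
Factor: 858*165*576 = 81544320= 2^7*3^4*5^1*11^2*13^1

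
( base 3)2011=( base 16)3a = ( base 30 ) 1S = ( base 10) 58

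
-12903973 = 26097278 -39001251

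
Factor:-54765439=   -  37^1 *251^1 * 5897^1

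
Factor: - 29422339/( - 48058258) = 2^(-1)*19^( - 1 ) * 167^(  -  1 ) *1831^1 * 7573^(-1 ) * 16069^1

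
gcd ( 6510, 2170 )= 2170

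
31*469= 14539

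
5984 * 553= 3309152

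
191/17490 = 191/17490=0.01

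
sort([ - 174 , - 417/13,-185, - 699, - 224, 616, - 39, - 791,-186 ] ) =[ - 791, - 699, - 224, - 186, - 185, - 174, - 39, - 417/13,616 ] 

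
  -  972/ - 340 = 2 + 73/85 = 2.86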